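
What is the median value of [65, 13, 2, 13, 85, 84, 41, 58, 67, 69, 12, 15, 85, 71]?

61.5

Step 1: Sort the data in ascending order: [2, 12, 13, 13, 15, 41, 58, 65, 67, 69, 71, 84, 85, 85]
Step 2: The number of values is n = 14.
Step 3: Since n is even, the median is the average of positions 7 and 8:
  Median = (58 + 65) / 2 = 61.5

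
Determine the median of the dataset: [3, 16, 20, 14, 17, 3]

15

Step 1: Sort the data in ascending order: [3, 3, 14, 16, 17, 20]
Step 2: The number of values is n = 6.
Step 3: Since n is even, the median is the average of positions 3 and 4:
  Median = (14 + 16) / 2 = 15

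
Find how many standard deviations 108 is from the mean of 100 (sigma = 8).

1

Step 1: Recall the z-score formula: z = (x - mu) / sigma
Step 2: Substitute values: z = (108 - 100) / 8
Step 3: z = 8 / 8 = 1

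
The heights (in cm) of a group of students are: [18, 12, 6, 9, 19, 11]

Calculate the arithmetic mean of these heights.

12.5

Step 1: Sum all values: 18 + 12 + 6 + 9 + 19 + 11 = 75
Step 2: Count the number of values: n = 6
Step 3: Mean = sum / n = 75 / 6 = 12.5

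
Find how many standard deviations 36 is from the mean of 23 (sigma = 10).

1.3

Step 1: Recall the z-score formula: z = (x - mu) / sigma
Step 2: Substitute values: z = (36 - 23) / 10
Step 3: z = 13 / 10 = 1.3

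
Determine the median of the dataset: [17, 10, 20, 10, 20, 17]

17

Step 1: Sort the data in ascending order: [10, 10, 17, 17, 20, 20]
Step 2: The number of values is n = 6.
Step 3: Since n is even, the median is the average of positions 3 and 4:
  Median = (17 + 17) / 2 = 17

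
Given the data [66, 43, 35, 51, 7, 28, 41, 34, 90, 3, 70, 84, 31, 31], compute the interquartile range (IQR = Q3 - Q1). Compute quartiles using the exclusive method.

36.75

Step 1: Sort the data: [3, 7, 28, 31, 31, 34, 35, 41, 43, 51, 66, 70, 84, 90]
Step 2: n = 14
Step 3: Using the exclusive quartile method:
  Q1 = 30.25
  Q2 (median) = 38
  Q3 = 67
  IQR = Q3 - Q1 = 67 - 30.25 = 36.75
Step 4: IQR = 36.75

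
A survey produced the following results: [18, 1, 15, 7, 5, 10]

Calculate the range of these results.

17

Step 1: Identify the maximum value: max = 18
Step 2: Identify the minimum value: min = 1
Step 3: Range = max - min = 18 - 1 = 17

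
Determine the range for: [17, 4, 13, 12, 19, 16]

15

Step 1: Identify the maximum value: max = 19
Step 2: Identify the minimum value: min = 4
Step 3: Range = max - min = 19 - 4 = 15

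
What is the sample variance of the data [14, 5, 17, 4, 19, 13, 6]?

37.1429

Step 1: Compute the mean: (14 + 5 + 17 + 4 + 19 + 13 + 6) / 7 = 11.1429
Step 2: Compute squared deviations from the mean:
  (14 - 11.1429)^2 = 8.1633
  (5 - 11.1429)^2 = 37.7347
  (17 - 11.1429)^2 = 34.3061
  (4 - 11.1429)^2 = 51.0204
  (19 - 11.1429)^2 = 61.7347
  (13 - 11.1429)^2 = 3.449
  (6 - 11.1429)^2 = 26.449
Step 3: Sum of squared deviations = 222.8571
Step 4: Sample variance = 222.8571 / 6 = 37.1429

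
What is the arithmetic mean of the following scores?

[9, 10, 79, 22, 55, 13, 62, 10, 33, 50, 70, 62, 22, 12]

36.3571

Step 1: Sum all values: 9 + 10 + 79 + 22 + 55 + 13 + 62 + 10 + 33 + 50 + 70 + 62 + 22 + 12 = 509
Step 2: Count the number of values: n = 14
Step 3: Mean = sum / n = 509 / 14 = 36.3571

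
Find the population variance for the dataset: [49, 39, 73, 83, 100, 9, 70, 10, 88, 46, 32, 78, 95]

874.5444

Step 1: Compute the mean: (49 + 39 + 73 + 83 + 100 + 9 + 70 + 10 + 88 + 46 + 32 + 78 + 95) / 13 = 59.3846
Step 2: Compute squared deviations from the mean:
  (49 - 59.3846)^2 = 107.8402
  (39 - 59.3846)^2 = 415.5325
  (73 - 59.3846)^2 = 185.3787
  (83 - 59.3846)^2 = 557.6864
  (100 - 59.3846)^2 = 1649.6095
  (9 - 59.3846)^2 = 2538.6095
  (70 - 59.3846)^2 = 112.6864
  (10 - 59.3846)^2 = 2438.8402
  (88 - 59.3846)^2 = 818.8402
  (46 - 59.3846)^2 = 179.1479
  (32 - 59.3846)^2 = 749.9172
  (78 - 59.3846)^2 = 346.5325
  (95 - 59.3846)^2 = 1268.4556
Step 3: Sum of squared deviations = 11369.0769
Step 4: Population variance = 11369.0769 / 13 = 874.5444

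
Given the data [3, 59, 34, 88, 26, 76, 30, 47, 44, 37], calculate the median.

40.5

Step 1: Sort the data in ascending order: [3, 26, 30, 34, 37, 44, 47, 59, 76, 88]
Step 2: The number of values is n = 10.
Step 3: Since n is even, the median is the average of positions 5 and 6:
  Median = (37 + 44) / 2 = 40.5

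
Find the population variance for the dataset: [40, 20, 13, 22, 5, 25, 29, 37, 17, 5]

129.01

Step 1: Compute the mean: (40 + 20 + 13 + 22 + 5 + 25 + 29 + 37 + 17 + 5) / 10 = 21.3
Step 2: Compute squared deviations from the mean:
  (40 - 21.3)^2 = 349.69
  (20 - 21.3)^2 = 1.69
  (13 - 21.3)^2 = 68.89
  (22 - 21.3)^2 = 0.49
  (5 - 21.3)^2 = 265.69
  (25 - 21.3)^2 = 13.69
  (29 - 21.3)^2 = 59.29
  (37 - 21.3)^2 = 246.49
  (17 - 21.3)^2 = 18.49
  (5 - 21.3)^2 = 265.69
Step 3: Sum of squared deviations = 1290.1
Step 4: Population variance = 1290.1 / 10 = 129.01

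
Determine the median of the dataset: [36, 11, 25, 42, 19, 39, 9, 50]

30.5

Step 1: Sort the data in ascending order: [9, 11, 19, 25, 36, 39, 42, 50]
Step 2: The number of values is n = 8.
Step 3: Since n is even, the median is the average of positions 4 and 5:
  Median = (25 + 36) / 2 = 30.5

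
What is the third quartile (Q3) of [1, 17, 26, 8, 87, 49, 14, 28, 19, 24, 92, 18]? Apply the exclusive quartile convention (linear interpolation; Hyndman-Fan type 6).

43.75

Step 1: Sort the data: [1, 8, 14, 17, 18, 19, 24, 26, 28, 49, 87, 92]
Step 2: n = 12
Step 3: Using the exclusive quartile method:
  Q1 = 14.75
  Q2 (median) = 21.5
  Q3 = 43.75
  IQR = Q3 - Q1 = 43.75 - 14.75 = 29
Step 4: Q3 = 43.75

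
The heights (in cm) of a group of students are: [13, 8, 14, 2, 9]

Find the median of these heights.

9

Step 1: Sort the data in ascending order: [2, 8, 9, 13, 14]
Step 2: The number of values is n = 5.
Step 3: Since n is odd, the median is the middle value at position 3: 9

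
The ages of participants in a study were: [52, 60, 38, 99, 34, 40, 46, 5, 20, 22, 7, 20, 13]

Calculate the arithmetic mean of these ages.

35.0769

Step 1: Sum all values: 52 + 60 + 38 + 99 + 34 + 40 + 46 + 5 + 20 + 22 + 7 + 20 + 13 = 456
Step 2: Count the number of values: n = 13
Step 3: Mean = sum / n = 456 / 13 = 35.0769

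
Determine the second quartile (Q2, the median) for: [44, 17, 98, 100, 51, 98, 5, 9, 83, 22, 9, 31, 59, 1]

37.5

Step 1: Sort the data: [1, 5, 9, 9, 17, 22, 31, 44, 51, 59, 83, 98, 98, 100]
Step 2: n = 14
Step 3: Q2 is the median. Since n is even, it is the average of the values at positions 7 and 8:
  Q2 = (31 + 44) / 2 = 37.5
Step 4: Q2 = 37.5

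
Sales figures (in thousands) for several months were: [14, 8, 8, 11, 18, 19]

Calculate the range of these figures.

11

Step 1: Identify the maximum value: max = 19
Step 2: Identify the minimum value: min = 8
Step 3: Range = max - min = 19 - 8 = 11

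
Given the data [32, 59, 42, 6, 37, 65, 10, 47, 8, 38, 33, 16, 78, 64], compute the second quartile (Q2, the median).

37.5

Step 1: Sort the data: [6, 8, 10, 16, 32, 33, 37, 38, 42, 47, 59, 64, 65, 78]
Step 2: n = 14
Step 3: Q2 is the median. Since n is even, it is the average of the values at positions 7 and 8:
  Q2 = (37 + 38) / 2 = 37.5
Step 4: Q2 = 37.5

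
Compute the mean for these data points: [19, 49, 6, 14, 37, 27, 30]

26

Step 1: Sum all values: 19 + 49 + 6 + 14 + 37 + 27 + 30 = 182
Step 2: Count the number of values: n = 7
Step 3: Mean = sum / n = 182 / 7 = 26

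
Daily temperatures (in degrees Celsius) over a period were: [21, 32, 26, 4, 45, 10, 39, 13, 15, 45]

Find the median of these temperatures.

23.5

Step 1: Sort the data in ascending order: [4, 10, 13, 15, 21, 26, 32, 39, 45, 45]
Step 2: The number of values is n = 10.
Step 3: Since n is even, the median is the average of positions 5 and 6:
  Median = (21 + 26) / 2 = 23.5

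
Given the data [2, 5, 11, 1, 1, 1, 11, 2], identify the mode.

1

Step 1: Count the frequency of each value:
  1: appears 3 time(s)
  2: appears 2 time(s)
  5: appears 1 time(s)
  11: appears 2 time(s)
Step 2: The value 1 appears most frequently (3 times).
Step 3: Mode = 1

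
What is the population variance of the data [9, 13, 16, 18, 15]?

9.36

Step 1: Compute the mean: (9 + 13 + 16 + 18 + 15) / 5 = 14.2
Step 2: Compute squared deviations from the mean:
  (9 - 14.2)^2 = 27.04
  (13 - 14.2)^2 = 1.44
  (16 - 14.2)^2 = 3.24
  (18 - 14.2)^2 = 14.44
  (15 - 14.2)^2 = 0.64
Step 3: Sum of squared deviations = 46.8
Step 4: Population variance = 46.8 / 5 = 9.36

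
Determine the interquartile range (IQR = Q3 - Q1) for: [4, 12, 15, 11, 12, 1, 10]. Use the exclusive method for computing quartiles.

8

Step 1: Sort the data: [1, 4, 10, 11, 12, 12, 15]
Step 2: n = 7
Step 3: Using the exclusive quartile method:
  Q1 = 4
  Q2 (median) = 11
  Q3 = 12
  IQR = Q3 - Q1 = 12 - 4 = 8
Step 4: IQR = 8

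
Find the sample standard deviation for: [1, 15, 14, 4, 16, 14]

6.4395

Step 1: Compute the mean: 10.6667
Step 2: Sum of squared deviations from the mean: 207.3333
Step 3: Sample variance = 207.3333 / 5 = 41.4667
Step 4: Standard deviation = sqrt(41.4667) = 6.4395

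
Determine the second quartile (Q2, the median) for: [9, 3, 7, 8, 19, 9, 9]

9

Step 1: Sort the data: [3, 7, 8, 9, 9, 9, 19]
Step 2: n = 7
Step 3: Q2 is the median. Since n is odd, it is the middle value at position 4: 9
Step 4: Q2 = 9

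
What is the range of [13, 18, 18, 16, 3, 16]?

15

Step 1: Identify the maximum value: max = 18
Step 2: Identify the minimum value: min = 3
Step 3: Range = max - min = 18 - 3 = 15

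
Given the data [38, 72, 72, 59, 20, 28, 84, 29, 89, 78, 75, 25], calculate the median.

65.5

Step 1: Sort the data in ascending order: [20, 25, 28, 29, 38, 59, 72, 72, 75, 78, 84, 89]
Step 2: The number of values is n = 12.
Step 3: Since n is even, the median is the average of positions 6 and 7:
  Median = (59 + 72) / 2 = 65.5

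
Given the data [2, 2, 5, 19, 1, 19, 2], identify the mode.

2

Step 1: Count the frequency of each value:
  1: appears 1 time(s)
  2: appears 3 time(s)
  5: appears 1 time(s)
  19: appears 2 time(s)
Step 2: The value 2 appears most frequently (3 times).
Step 3: Mode = 2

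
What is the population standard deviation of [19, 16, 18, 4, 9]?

5.7758

Step 1: Compute the mean: 13.2
Step 2: Sum of squared deviations from the mean: 166.8
Step 3: Population variance = 166.8 / 5 = 33.36
Step 4: Standard deviation = sqrt(33.36) = 5.7758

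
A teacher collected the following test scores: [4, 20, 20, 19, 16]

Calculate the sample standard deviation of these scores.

6.7971

Step 1: Compute the mean: 15.8
Step 2: Sum of squared deviations from the mean: 184.8
Step 3: Sample variance = 184.8 / 4 = 46.2
Step 4: Standard deviation = sqrt(46.2) = 6.7971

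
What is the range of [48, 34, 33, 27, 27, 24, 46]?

24

Step 1: Identify the maximum value: max = 48
Step 2: Identify the minimum value: min = 24
Step 3: Range = max - min = 48 - 24 = 24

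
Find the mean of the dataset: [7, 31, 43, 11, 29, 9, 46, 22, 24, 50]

27.2

Step 1: Sum all values: 7 + 31 + 43 + 11 + 29 + 9 + 46 + 22 + 24 + 50 = 272
Step 2: Count the number of values: n = 10
Step 3: Mean = sum / n = 272 / 10 = 27.2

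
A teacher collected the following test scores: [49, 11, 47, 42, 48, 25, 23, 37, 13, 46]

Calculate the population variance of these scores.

197.89

Step 1: Compute the mean: (49 + 11 + 47 + 42 + 48 + 25 + 23 + 37 + 13 + 46) / 10 = 34.1
Step 2: Compute squared deviations from the mean:
  (49 - 34.1)^2 = 222.01
  (11 - 34.1)^2 = 533.61
  (47 - 34.1)^2 = 166.41
  (42 - 34.1)^2 = 62.41
  (48 - 34.1)^2 = 193.21
  (25 - 34.1)^2 = 82.81
  (23 - 34.1)^2 = 123.21
  (37 - 34.1)^2 = 8.41
  (13 - 34.1)^2 = 445.21
  (46 - 34.1)^2 = 141.61
Step 3: Sum of squared deviations = 1978.9
Step 4: Population variance = 1978.9 / 10 = 197.89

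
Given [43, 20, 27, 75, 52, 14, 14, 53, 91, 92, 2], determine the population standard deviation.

30.2248

Step 1: Compute the mean: 43.9091
Step 2: Sum of squared deviations from the mean: 10048.9091
Step 3: Population variance = 10048.9091 / 11 = 913.5372
Step 4: Standard deviation = sqrt(913.5372) = 30.2248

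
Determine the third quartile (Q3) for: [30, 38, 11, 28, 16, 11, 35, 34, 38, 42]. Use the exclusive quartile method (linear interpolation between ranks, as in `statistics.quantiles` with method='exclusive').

38

Step 1: Sort the data: [11, 11, 16, 28, 30, 34, 35, 38, 38, 42]
Step 2: n = 10
Step 3: Using the exclusive quartile method:
  Q1 = 14.75
  Q2 (median) = 32
  Q3 = 38
  IQR = Q3 - Q1 = 38 - 14.75 = 23.25
Step 4: Q3 = 38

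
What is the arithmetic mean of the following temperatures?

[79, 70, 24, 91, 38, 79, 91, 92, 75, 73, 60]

70.1818

Step 1: Sum all values: 79 + 70 + 24 + 91 + 38 + 79 + 91 + 92 + 75 + 73 + 60 = 772
Step 2: Count the number of values: n = 11
Step 3: Mean = sum / n = 772 / 11 = 70.1818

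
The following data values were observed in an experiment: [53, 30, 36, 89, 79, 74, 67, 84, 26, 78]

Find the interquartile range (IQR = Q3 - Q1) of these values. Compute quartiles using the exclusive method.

45.75

Step 1: Sort the data: [26, 30, 36, 53, 67, 74, 78, 79, 84, 89]
Step 2: n = 10
Step 3: Using the exclusive quartile method:
  Q1 = 34.5
  Q2 (median) = 70.5
  Q3 = 80.25
  IQR = Q3 - Q1 = 80.25 - 34.5 = 45.75
Step 4: IQR = 45.75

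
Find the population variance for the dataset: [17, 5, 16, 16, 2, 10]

34

Step 1: Compute the mean: (17 + 5 + 16 + 16 + 2 + 10) / 6 = 11
Step 2: Compute squared deviations from the mean:
  (17 - 11)^2 = 36
  (5 - 11)^2 = 36
  (16 - 11)^2 = 25
  (16 - 11)^2 = 25
  (2 - 11)^2 = 81
  (10 - 11)^2 = 1
Step 3: Sum of squared deviations = 204
Step 4: Population variance = 204 / 6 = 34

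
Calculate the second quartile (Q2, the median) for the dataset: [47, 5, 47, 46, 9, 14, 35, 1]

24.5

Step 1: Sort the data: [1, 5, 9, 14, 35, 46, 47, 47]
Step 2: n = 8
Step 3: Q2 is the median. Since n is even, it is the average of the values at positions 4 and 5:
  Q2 = (14 + 35) / 2 = 24.5
Step 4: Q2 = 24.5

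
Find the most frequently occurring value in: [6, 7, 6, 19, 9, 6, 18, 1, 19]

6

Step 1: Count the frequency of each value:
  1: appears 1 time(s)
  6: appears 3 time(s)
  7: appears 1 time(s)
  9: appears 1 time(s)
  18: appears 1 time(s)
  19: appears 2 time(s)
Step 2: The value 6 appears most frequently (3 times).
Step 3: Mode = 6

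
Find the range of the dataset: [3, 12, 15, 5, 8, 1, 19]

18

Step 1: Identify the maximum value: max = 19
Step 2: Identify the minimum value: min = 1
Step 3: Range = max - min = 19 - 1 = 18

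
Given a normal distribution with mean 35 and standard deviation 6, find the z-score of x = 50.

2.5

Step 1: Recall the z-score formula: z = (x - mu) / sigma
Step 2: Substitute values: z = (50 - 35) / 6
Step 3: z = 15 / 6 = 2.5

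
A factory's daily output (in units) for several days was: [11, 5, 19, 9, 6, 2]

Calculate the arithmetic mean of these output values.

8.6667

Step 1: Sum all values: 11 + 5 + 19 + 9 + 6 + 2 = 52
Step 2: Count the number of values: n = 6
Step 3: Mean = sum / n = 52 / 6 = 8.6667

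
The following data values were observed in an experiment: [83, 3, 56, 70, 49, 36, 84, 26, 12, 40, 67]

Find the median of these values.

49

Step 1: Sort the data in ascending order: [3, 12, 26, 36, 40, 49, 56, 67, 70, 83, 84]
Step 2: The number of values is n = 11.
Step 3: Since n is odd, the median is the middle value at position 6: 49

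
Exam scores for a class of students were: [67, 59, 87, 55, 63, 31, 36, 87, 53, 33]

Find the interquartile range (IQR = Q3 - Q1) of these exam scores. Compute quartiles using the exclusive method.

36.75

Step 1: Sort the data: [31, 33, 36, 53, 55, 59, 63, 67, 87, 87]
Step 2: n = 10
Step 3: Using the exclusive quartile method:
  Q1 = 35.25
  Q2 (median) = 57
  Q3 = 72
  IQR = Q3 - Q1 = 72 - 35.25 = 36.75
Step 4: IQR = 36.75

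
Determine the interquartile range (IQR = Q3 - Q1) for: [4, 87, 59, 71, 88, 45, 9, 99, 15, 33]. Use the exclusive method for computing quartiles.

73.75

Step 1: Sort the data: [4, 9, 15, 33, 45, 59, 71, 87, 88, 99]
Step 2: n = 10
Step 3: Using the exclusive quartile method:
  Q1 = 13.5
  Q2 (median) = 52
  Q3 = 87.25
  IQR = Q3 - Q1 = 87.25 - 13.5 = 73.75
Step 4: IQR = 73.75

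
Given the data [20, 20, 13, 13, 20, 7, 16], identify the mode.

20

Step 1: Count the frequency of each value:
  7: appears 1 time(s)
  13: appears 2 time(s)
  16: appears 1 time(s)
  20: appears 3 time(s)
Step 2: The value 20 appears most frequently (3 times).
Step 3: Mode = 20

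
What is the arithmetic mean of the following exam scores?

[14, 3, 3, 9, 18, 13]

10

Step 1: Sum all values: 14 + 3 + 3 + 9 + 18 + 13 = 60
Step 2: Count the number of values: n = 6
Step 3: Mean = sum / n = 60 / 6 = 10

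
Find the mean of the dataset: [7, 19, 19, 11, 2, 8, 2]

9.7143

Step 1: Sum all values: 7 + 19 + 19 + 11 + 2 + 8 + 2 = 68
Step 2: Count the number of values: n = 7
Step 3: Mean = sum / n = 68 / 7 = 9.7143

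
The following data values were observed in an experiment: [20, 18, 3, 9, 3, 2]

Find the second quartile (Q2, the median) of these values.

6

Step 1: Sort the data: [2, 3, 3, 9, 18, 20]
Step 2: n = 6
Step 3: Q2 is the median. Since n is even, it is the average of the values at positions 3 and 4:
  Q2 = (3 + 9) / 2 = 6
Step 4: Q2 = 6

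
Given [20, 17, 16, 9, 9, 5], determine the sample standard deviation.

5.8195

Step 1: Compute the mean: 12.6667
Step 2: Sum of squared deviations from the mean: 169.3333
Step 3: Sample variance = 169.3333 / 5 = 33.8667
Step 4: Standard deviation = sqrt(33.8667) = 5.8195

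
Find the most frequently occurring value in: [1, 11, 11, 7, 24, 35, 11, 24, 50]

11

Step 1: Count the frequency of each value:
  1: appears 1 time(s)
  7: appears 1 time(s)
  11: appears 3 time(s)
  24: appears 2 time(s)
  35: appears 1 time(s)
  50: appears 1 time(s)
Step 2: The value 11 appears most frequently (3 times).
Step 3: Mode = 11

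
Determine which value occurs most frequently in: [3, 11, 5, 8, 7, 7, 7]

7

Step 1: Count the frequency of each value:
  3: appears 1 time(s)
  5: appears 1 time(s)
  7: appears 3 time(s)
  8: appears 1 time(s)
  11: appears 1 time(s)
Step 2: The value 7 appears most frequently (3 times).
Step 3: Mode = 7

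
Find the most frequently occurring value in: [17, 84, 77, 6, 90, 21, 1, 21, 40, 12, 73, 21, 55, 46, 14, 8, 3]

21

Step 1: Count the frequency of each value:
  1: appears 1 time(s)
  3: appears 1 time(s)
  6: appears 1 time(s)
  8: appears 1 time(s)
  12: appears 1 time(s)
  14: appears 1 time(s)
  17: appears 1 time(s)
  21: appears 3 time(s)
  40: appears 1 time(s)
  46: appears 1 time(s)
  55: appears 1 time(s)
  73: appears 1 time(s)
  77: appears 1 time(s)
  84: appears 1 time(s)
  90: appears 1 time(s)
Step 2: The value 21 appears most frequently (3 times).
Step 3: Mode = 21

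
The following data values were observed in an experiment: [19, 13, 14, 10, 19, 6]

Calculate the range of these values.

13

Step 1: Identify the maximum value: max = 19
Step 2: Identify the minimum value: min = 6
Step 3: Range = max - min = 19 - 6 = 13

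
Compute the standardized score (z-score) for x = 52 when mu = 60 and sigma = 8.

-1

Step 1: Recall the z-score formula: z = (x - mu) / sigma
Step 2: Substitute values: z = (52 - 60) / 8
Step 3: z = -8 / 8 = -1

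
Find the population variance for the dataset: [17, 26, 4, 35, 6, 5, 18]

118.6939

Step 1: Compute the mean: (17 + 26 + 4 + 35 + 6 + 5 + 18) / 7 = 15.8571
Step 2: Compute squared deviations from the mean:
  (17 - 15.8571)^2 = 1.3061
  (26 - 15.8571)^2 = 102.8776
  (4 - 15.8571)^2 = 140.5918
  (35 - 15.8571)^2 = 366.449
  (6 - 15.8571)^2 = 97.1633
  (5 - 15.8571)^2 = 117.8776
  (18 - 15.8571)^2 = 4.5918
Step 3: Sum of squared deviations = 830.8571
Step 4: Population variance = 830.8571 / 7 = 118.6939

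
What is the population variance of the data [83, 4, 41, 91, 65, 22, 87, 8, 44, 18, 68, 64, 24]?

868.5444

Step 1: Compute the mean: (83 + 4 + 41 + 91 + 65 + 22 + 87 + 8 + 44 + 18 + 68 + 64 + 24) / 13 = 47.6154
Step 2: Compute squared deviations from the mean:
  (83 - 47.6154)^2 = 1252.071
  (4 - 47.6154)^2 = 1902.3018
  (41 - 47.6154)^2 = 43.7633
  (91 - 47.6154)^2 = 1882.2249
  (65 - 47.6154)^2 = 302.2249
  (22 - 47.6154)^2 = 656.1479
  (87 - 47.6154)^2 = 1551.1479
  (8 - 47.6154)^2 = 1569.3787
  (44 - 47.6154)^2 = 13.071
  (18 - 47.6154)^2 = 877.071
  (68 - 47.6154)^2 = 415.5325
  (64 - 47.6154)^2 = 268.4556
  (24 - 47.6154)^2 = 557.6864
Step 3: Sum of squared deviations = 11291.0769
Step 4: Population variance = 11291.0769 / 13 = 868.5444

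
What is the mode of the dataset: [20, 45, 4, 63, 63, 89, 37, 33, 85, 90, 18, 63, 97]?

63

Step 1: Count the frequency of each value:
  4: appears 1 time(s)
  18: appears 1 time(s)
  20: appears 1 time(s)
  33: appears 1 time(s)
  37: appears 1 time(s)
  45: appears 1 time(s)
  63: appears 3 time(s)
  85: appears 1 time(s)
  89: appears 1 time(s)
  90: appears 1 time(s)
  97: appears 1 time(s)
Step 2: The value 63 appears most frequently (3 times).
Step 3: Mode = 63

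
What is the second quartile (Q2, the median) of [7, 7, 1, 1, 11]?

7

Step 1: Sort the data: [1, 1, 7, 7, 11]
Step 2: n = 5
Step 3: Q2 is the median. Since n is odd, it is the middle value at position 3: 7
Step 4: Q2 = 7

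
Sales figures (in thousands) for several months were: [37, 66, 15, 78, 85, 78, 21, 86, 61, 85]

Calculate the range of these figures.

71

Step 1: Identify the maximum value: max = 86
Step 2: Identify the minimum value: min = 15
Step 3: Range = max - min = 86 - 15 = 71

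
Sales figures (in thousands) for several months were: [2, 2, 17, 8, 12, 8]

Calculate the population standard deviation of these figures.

5.3046

Step 1: Compute the mean: 8.1667
Step 2: Sum of squared deviations from the mean: 168.8333
Step 3: Population variance = 168.8333 / 6 = 28.1389
Step 4: Standard deviation = sqrt(28.1389) = 5.3046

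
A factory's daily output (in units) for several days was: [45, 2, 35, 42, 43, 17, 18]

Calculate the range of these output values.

43

Step 1: Identify the maximum value: max = 45
Step 2: Identify the minimum value: min = 2
Step 3: Range = max - min = 45 - 2 = 43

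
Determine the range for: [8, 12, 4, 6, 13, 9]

9

Step 1: Identify the maximum value: max = 13
Step 2: Identify the minimum value: min = 4
Step 3: Range = max - min = 13 - 4 = 9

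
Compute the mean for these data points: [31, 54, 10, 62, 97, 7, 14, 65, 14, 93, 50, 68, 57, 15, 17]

43.6

Step 1: Sum all values: 31 + 54 + 10 + 62 + 97 + 7 + 14 + 65 + 14 + 93 + 50 + 68 + 57 + 15 + 17 = 654
Step 2: Count the number of values: n = 15
Step 3: Mean = sum / n = 654 / 15 = 43.6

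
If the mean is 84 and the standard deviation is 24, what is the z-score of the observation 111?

1.125

Step 1: Recall the z-score formula: z = (x - mu) / sigma
Step 2: Substitute values: z = (111 - 84) / 24
Step 3: z = 27 / 24 = 1.125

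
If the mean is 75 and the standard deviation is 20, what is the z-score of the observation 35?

-2

Step 1: Recall the z-score formula: z = (x - mu) / sigma
Step 2: Substitute values: z = (35 - 75) / 20
Step 3: z = -40 / 20 = -2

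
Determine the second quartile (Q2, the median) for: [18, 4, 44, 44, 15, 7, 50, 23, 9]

18

Step 1: Sort the data: [4, 7, 9, 15, 18, 23, 44, 44, 50]
Step 2: n = 9
Step 3: Q2 is the median. Since n is odd, it is the middle value at position 5: 18
Step 4: Q2 = 18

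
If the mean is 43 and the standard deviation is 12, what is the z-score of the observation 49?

0.5

Step 1: Recall the z-score formula: z = (x - mu) / sigma
Step 2: Substitute values: z = (49 - 43) / 12
Step 3: z = 6 / 12 = 0.5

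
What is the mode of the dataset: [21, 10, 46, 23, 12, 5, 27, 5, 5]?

5

Step 1: Count the frequency of each value:
  5: appears 3 time(s)
  10: appears 1 time(s)
  12: appears 1 time(s)
  21: appears 1 time(s)
  23: appears 1 time(s)
  27: appears 1 time(s)
  46: appears 1 time(s)
Step 2: The value 5 appears most frequently (3 times).
Step 3: Mode = 5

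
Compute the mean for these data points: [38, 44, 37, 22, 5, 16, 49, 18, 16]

27.2222

Step 1: Sum all values: 38 + 44 + 37 + 22 + 5 + 16 + 49 + 18 + 16 = 245
Step 2: Count the number of values: n = 9
Step 3: Mean = sum / n = 245 / 9 = 27.2222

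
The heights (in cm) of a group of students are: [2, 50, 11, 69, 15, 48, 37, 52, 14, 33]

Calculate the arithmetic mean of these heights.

33.1

Step 1: Sum all values: 2 + 50 + 11 + 69 + 15 + 48 + 37 + 52 + 14 + 33 = 331
Step 2: Count the number of values: n = 10
Step 3: Mean = sum / n = 331 / 10 = 33.1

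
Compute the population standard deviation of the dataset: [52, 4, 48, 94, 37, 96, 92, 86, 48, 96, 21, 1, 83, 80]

33.1616

Step 1: Compute the mean: 59.8571
Step 2: Sum of squared deviations from the mean: 15395.7143
Step 3: Population variance = 15395.7143 / 14 = 1099.6939
Step 4: Standard deviation = sqrt(1099.6939) = 33.1616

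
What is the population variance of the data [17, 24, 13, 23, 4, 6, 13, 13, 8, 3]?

48.84

Step 1: Compute the mean: (17 + 24 + 13 + 23 + 4 + 6 + 13 + 13 + 8 + 3) / 10 = 12.4
Step 2: Compute squared deviations from the mean:
  (17 - 12.4)^2 = 21.16
  (24 - 12.4)^2 = 134.56
  (13 - 12.4)^2 = 0.36
  (23 - 12.4)^2 = 112.36
  (4 - 12.4)^2 = 70.56
  (6 - 12.4)^2 = 40.96
  (13 - 12.4)^2 = 0.36
  (13 - 12.4)^2 = 0.36
  (8 - 12.4)^2 = 19.36
  (3 - 12.4)^2 = 88.36
Step 3: Sum of squared deviations = 488.4
Step 4: Population variance = 488.4 / 10 = 48.84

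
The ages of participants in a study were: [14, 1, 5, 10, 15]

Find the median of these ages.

10

Step 1: Sort the data in ascending order: [1, 5, 10, 14, 15]
Step 2: The number of values is n = 5.
Step 3: Since n is odd, the median is the middle value at position 3: 10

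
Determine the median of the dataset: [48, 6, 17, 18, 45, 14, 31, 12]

17.5

Step 1: Sort the data in ascending order: [6, 12, 14, 17, 18, 31, 45, 48]
Step 2: The number of values is n = 8.
Step 3: Since n is even, the median is the average of positions 4 and 5:
  Median = (17 + 18) / 2 = 17.5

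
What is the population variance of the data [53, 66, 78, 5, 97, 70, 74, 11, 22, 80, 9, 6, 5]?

1129.5976

Step 1: Compute the mean: (53 + 66 + 78 + 5 + 97 + 70 + 74 + 11 + 22 + 80 + 9 + 6 + 5) / 13 = 44.3077
Step 2: Compute squared deviations from the mean:
  (53 - 44.3077)^2 = 75.5562
  (66 - 44.3077)^2 = 470.5562
  (78 - 44.3077)^2 = 1135.1716
  (5 - 44.3077)^2 = 1545.0947
  (97 - 44.3077)^2 = 2776.4793
  (70 - 44.3077)^2 = 660.0947
  (74 - 44.3077)^2 = 881.6331
  (11 - 44.3077)^2 = 1109.4024
  (22 - 44.3077)^2 = 497.6331
  (80 - 44.3077)^2 = 1273.9408
  (9 - 44.3077)^2 = 1246.6331
  (6 - 44.3077)^2 = 1467.4793
  (5 - 44.3077)^2 = 1545.0947
Step 3: Sum of squared deviations = 14684.7692
Step 4: Population variance = 14684.7692 / 13 = 1129.5976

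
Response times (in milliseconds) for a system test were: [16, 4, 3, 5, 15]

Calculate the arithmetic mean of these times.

8.6

Step 1: Sum all values: 16 + 4 + 3 + 5 + 15 = 43
Step 2: Count the number of values: n = 5
Step 3: Mean = sum / n = 43 / 5 = 8.6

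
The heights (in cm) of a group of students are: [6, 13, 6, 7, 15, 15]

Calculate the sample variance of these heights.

19.8667

Step 1: Compute the mean: (6 + 13 + 6 + 7 + 15 + 15) / 6 = 10.3333
Step 2: Compute squared deviations from the mean:
  (6 - 10.3333)^2 = 18.7778
  (13 - 10.3333)^2 = 7.1111
  (6 - 10.3333)^2 = 18.7778
  (7 - 10.3333)^2 = 11.1111
  (15 - 10.3333)^2 = 21.7778
  (15 - 10.3333)^2 = 21.7778
Step 3: Sum of squared deviations = 99.3333
Step 4: Sample variance = 99.3333 / 5 = 19.8667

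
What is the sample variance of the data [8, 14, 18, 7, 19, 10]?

26.2667

Step 1: Compute the mean: (8 + 14 + 18 + 7 + 19 + 10) / 6 = 12.6667
Step 2: Compute squared deviations from the mean:
  (8 - 12.6667)^2 = 21.7778
  (14 - 12.6667)^2 = 1.7778
  (18 - 12.6667)^2 = 28.4444
  (7 - 12.6667)^2 = 32.1111
  (19 - 12.6667)^2 = 40.1111
  (10 - 12.6667)^2 = 7.1111
Step 3: Sum of squared deviations = 131.3333
Step 4: Sample variance = 131.3333 / 5 = 26.2667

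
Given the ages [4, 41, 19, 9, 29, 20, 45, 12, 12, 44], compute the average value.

23.5

Step 1: Sum all values: 4 + 41 + 19 + 9 + 29 + 20 + 45 + 12 + 12 + 44 = 235
Step 2: Count the number of values: n = 10
Step 3: Mean = sum / n = 235 / 10 = 23.5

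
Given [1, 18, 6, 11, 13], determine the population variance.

34.16

Step 1: Compute the mean: (1 + 18 + 6 + 11 + 13) / 5 = 9.8
Step 2: Compute squared deviations from the mean:
  (1 - 9.8)^2 = 77.44
  (18 - 9.8)^2 = 67.24
  (6 - 9.8)^2 = 14.44
  (11 - 9.8)^2 = 1.44
  (13 - 9.8)^2 = 10.24
Step 3: Sum of squared deviations = 170.8
Step 4: Population variance = 170.8 / 5 = 34.16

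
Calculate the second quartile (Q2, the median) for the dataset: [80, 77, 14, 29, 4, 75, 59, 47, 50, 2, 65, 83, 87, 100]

62

Step 1: Sort the data: [2, 4, 14, 29, 47, 50, 59, 65, 75, 77, 80, 83, 87, 100]
Step 2: n = 14
Step 3: Q2 is the median. Since n is even, it is the average of the values at positions 7 and 8:
  Q2 = (59 + 65) / 2 = 62
Step 4: Q2 = 62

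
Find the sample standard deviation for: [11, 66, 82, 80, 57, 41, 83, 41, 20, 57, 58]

24.1281

Step 1: Compute the mean: 54.1818
Step 2: Sum of squared deviations from the mean: 5821.6364
Step 3: Sample variance = 5821.6364 / 10 = 582.1636
Step 4: Standard deviation = sqrt(582.1636) = 24.1281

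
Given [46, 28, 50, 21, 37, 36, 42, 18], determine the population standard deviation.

10.8022

Step 1: Compute the mean: 34.75
Step 2: Sum of squared deviations from the mean: 933.5
Step 3: Population variance = 933.5 / 8 = 116.6875
Step 4: Standard deviation = sqrt(116.6875) = 10.8022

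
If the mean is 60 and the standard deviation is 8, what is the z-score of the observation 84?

3

Step 1: Recall the z-score formula: z = (x - mu) / sigma
Step 2: Substitute values: z = (84 - 60) / 8
Step 3: z = 24 / 8 = 3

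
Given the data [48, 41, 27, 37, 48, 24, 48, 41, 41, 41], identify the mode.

41

Step 1: Count the frequency of each value:
  24: appears 1 time(s)
  27: appears 1 time(s)
  37: appears 1 time(s)
  41: appears 4 time(s)
  48: appears 3 time(s)
Step 2: The value 41 appears most frequently (4 times).
Step 3: Mode = 41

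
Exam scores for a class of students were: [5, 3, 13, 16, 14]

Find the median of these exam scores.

13

Step 1: Sort the data in ascending order: [3, 5, 13, 14, 16]
Step 2: The number of values is n = 5.
Step 3: Since n is odd, the median is the middle value at position 3: 13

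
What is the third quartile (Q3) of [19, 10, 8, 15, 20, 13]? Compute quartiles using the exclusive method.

19.25

Step 1: Sort the data: [8, 10, 13, 15, 19, 20]
Step 2: n = 6
Step 3: Using the exclusive quartile method:
  Q1 = 9.5
  Q2 (median) = 14
  Q3 = 19.25
  IQR = Q3 - Q1 = 19.25 - 9.5 = 9.75
Step 4: Q3 = 19.25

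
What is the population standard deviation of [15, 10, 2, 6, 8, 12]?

4.18

Step 1: Compute the mean: 8.8333
Step 2: Sum of squared deviations from the mean: 104.8333
Step 3: Population variance = 104.8333 / 6 = 17.4722
Step 4: Standard deviation = sqrt(17.4722) = 4.18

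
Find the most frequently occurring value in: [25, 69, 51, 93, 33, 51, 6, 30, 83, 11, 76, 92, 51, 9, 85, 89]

51

Step 1: Count the frequency of each value:
  6: appears 1 time(s)
  9: appears 1 time(s)
  11: appears 1 time(s)
  25: appears 1 time(s)
  30: appears 1 time(s)
  33: appears 1 time(s)
  51: appears 3 time(s)
  69: appears 1 time(s)
  76: appears 1 time(s)
  83: appears 1 time(s)
  85: appears 1 time(s)
  89: appears 1 time(s)
  92: appears 1 time(s)
  93: appears 1 time(s)
Step 2: The value 51 appears most frequently (3 times).
Step 3: Mode = 51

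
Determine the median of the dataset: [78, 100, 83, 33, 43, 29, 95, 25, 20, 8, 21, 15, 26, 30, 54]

30

Step 1: Sort the data in ascending order: [8, 15, 20, 21, 25, 26, 29, 30, 33, 43, 54, 78, 83, 95, 100]
Step 2: The number of values is n = 15.
Step 3: Since n is odd, the median is the middle value at position 8: 30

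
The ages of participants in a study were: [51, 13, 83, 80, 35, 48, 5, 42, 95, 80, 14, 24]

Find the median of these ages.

45

Step 1: Sort the data in ascending order: [5, 13, 14, 24, 35, 42, 48, 51, 80, 80, 83, 95]
Step 2: The number of values is n = 12.
Step 3: Since n is even, the median is the average of positions 6 and 7:
  Median = (42 + 48) / 2 = 45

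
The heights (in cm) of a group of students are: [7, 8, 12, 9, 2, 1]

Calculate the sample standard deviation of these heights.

4.2308

Step 1: Compute the mean: 6.5
Step 2: Sum of squared deviations from the mean: 89.5
Step 3: Sample variance = 89.5 / 5 = 17.9
Step 4: Standard deviation = sqrt(17.9) = 4.2308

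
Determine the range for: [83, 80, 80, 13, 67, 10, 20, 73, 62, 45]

73

Step 1: Identify the maximum value: max = 83
Step 2: Identify the minimum value: min = 10
Step 3: Range = max - min = 83 - 10 = 73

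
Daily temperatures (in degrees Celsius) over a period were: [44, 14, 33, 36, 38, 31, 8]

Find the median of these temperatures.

33

Step 1: Sort the data in ascending order: [8, 14, 31, 33, 36, 38, 44]
Step 2: The number of values is n = 7.
Step 3: Since n is odd, the median is the middle value at position 4: 33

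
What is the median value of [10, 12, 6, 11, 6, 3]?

8

Step 1: Sort the data in ascending order: [3, 6, 6, 10, 11, 12]
Step 2: The number of values is n = 6.
Step 3: Since n is even, the median is the average of positions 3 and 4:
  Median = (6 + 10) / 2 = 8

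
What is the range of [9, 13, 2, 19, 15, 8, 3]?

17

Step 1: Identify the maximum value: max = 19
Step 2: Identify the minimum value: min = 2
Step 3: Range = max - min = 19 - 2 = 17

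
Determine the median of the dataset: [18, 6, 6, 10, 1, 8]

7

Step 1: Sort the data in ascending order: [1, 6, 6, 8, 10, 18]
Step 2: The number of values is n = 6.
Step 3: Since n is even, the median is the average of positions 3 and 4:
  Median = (6 + 8) / 2 = 7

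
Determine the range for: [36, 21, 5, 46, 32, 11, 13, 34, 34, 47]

42

Step 1: Identify the maximum value: max = 47
Step 2: Identify the minimum value: min = 5
Step 3: Range = max - min = 47 - 5 = 42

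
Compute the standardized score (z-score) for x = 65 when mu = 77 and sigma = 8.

-1.5

Step 1: Recall the z-score formula: z = (x - mu) / sigma
Step 2: Substitute values: z = (65 - 77) / 8
Step 3: z = -12 / 8 = -1.5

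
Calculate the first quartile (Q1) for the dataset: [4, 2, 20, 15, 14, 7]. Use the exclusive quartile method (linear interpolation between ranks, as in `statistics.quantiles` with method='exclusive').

3.5

Step 1: Sort the data: [2, 4, 7, 14, 15, 20]
Step 2: n = 6
Step 3: Using the exclusive quartile method:
  Q1 = 3.5
  Q2 (median) = 10.5
  Q3 = 16.25
  IQR = Q3 - Q1 = 16.25 - 3.5 = 12.75
Step 4: Q1 = 3.5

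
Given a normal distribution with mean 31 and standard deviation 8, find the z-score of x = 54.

2.875

Step 1: Recall the z-score formula: z = (x - mu) / sigma
Step 2: Substitute values: z = (54 - 31) / 8
Step 3: z = 23 / 8 = 2.875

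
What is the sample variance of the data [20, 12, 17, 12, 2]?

46.8

Step 1: Compute the mean: (20 + 12 + 17 + 12 + 2) / 5 = 12.6
Step 2: Compute squared deviations from the mean:
  (20 - 12.6)^2 = 54.76
  (12 - 12.6)^2 = 0.36
  (17 - 12.6)^2 = 19.36
  (12 - 12.6)^2 = 0.36
  (2 - 12.6)^2 = 112.36
Step 3: Sum of squared deviations = 187.2
Step 4: Sample variance = 187.2 / 4 = 46.8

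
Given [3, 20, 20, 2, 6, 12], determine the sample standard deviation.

8.1425

Step 1: Compute the mean: 10.5
Step 2: Sum of squared deviations from the mean: 331.5
Step 3: Sample variance = 331.5 / 5 = 66.3
Step 4: Standard deviation = sqrt(66.3) = 8.1425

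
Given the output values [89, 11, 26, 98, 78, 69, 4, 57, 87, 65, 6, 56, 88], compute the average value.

56.4615

Step 1: Sum all values: 89 + 11 + 26 + 98 + 78 + 69 + 4 + 57 + 87 + 65 + 6 + 56 + 88 = 734
Step 2: Count the number of values: n = 13
Step 3: Mean = sum / n = 734 / 13 = 56.4615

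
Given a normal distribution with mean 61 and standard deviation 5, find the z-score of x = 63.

0.4

Step 1: Recall the z-score formula: z = (x - mu) / sigma
Step 2: Substitute values: z = (63 - 61) / 5
Step 3: z = 2 / 5 = 0.4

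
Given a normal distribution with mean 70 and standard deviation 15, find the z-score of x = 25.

-3

Step 1: Recall the z-score formula: z = (x - mu) / sigma
Step 2: Substitute values: z = (25 - 70) / 15
Step 3: z = -45 / 15 = -3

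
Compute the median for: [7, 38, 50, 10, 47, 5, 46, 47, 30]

38

Step 1: Sort the data in ascending order: [5, 7, 10, 30, 38, 46, 47, 47, 50]
Step 2: The number of values is n = 9.
Step 3: Since n is odd, the median is the middle value at position 5: 38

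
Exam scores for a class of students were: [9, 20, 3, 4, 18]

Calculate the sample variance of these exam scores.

61.7

Step 1: Compute the mean: (9 + 20 + 3 + 4 + 18) / 5 = 10.8
Step 2: Compute squared deviations from the mean:
  (9 - 10.8)^2 = 3.24
  (20 - 10.8)^2 = 84.64
  (3 - 10.8)^2 = 60.84
  (4 - 10.8)^2 = 46.24
  (18 - 10.8)^2 = 51.84
Step 3: Sum of squared deviations = 246.8
Step 4: Sample variance = 246.8 / 4 = 61.7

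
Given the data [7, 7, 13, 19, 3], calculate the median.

7

Step 1: Sort the data in ascending order: [3, 7, 7, 13, 19]
Step 2: The number of values is n = 5.
Step 3: Since n is odd, the median is the middle value at position 3: 7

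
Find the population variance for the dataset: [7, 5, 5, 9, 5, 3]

3.5556

Step 1: Compute the mean: (7 + 5 + 5 + 9 + 5 + 3) / 6 = 5.6667
Step 2: Compute squared deviations from the mean:
  (7 - 5.6667)^2 = 1.7778
  (5 - 5.6667)^2 = 0.4444
  (5 - 5.6667)^2 = 0.4444
  (9 - 5.6667)^2 = 11.1111
  (5 - 5.6667)^2 = 0.4444
  (3 - 5.6667)^2 = 7.1111
Step 3: Sum of squared deviations = 21.3333
Step 4: Population variance = 21.3333 / 6 = 3.5556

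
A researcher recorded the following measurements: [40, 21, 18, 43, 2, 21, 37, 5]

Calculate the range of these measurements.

41

Step 1: Identify the maximum value: max = 43
Step 2: Identify the minimum value: min = 2
Step 3: Range = max - min = 43 - 2 = 41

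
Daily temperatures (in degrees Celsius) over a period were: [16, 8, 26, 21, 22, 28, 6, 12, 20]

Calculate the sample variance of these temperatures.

59.5

Step 1: Compute the mean: (16 + 8 + 26 + 21 + 22 + 28 + 6 + 12 + 20) / 9 = 17.6667
Step 2: Compute squared deviations from the mean:
  (16 - 17.6667)^2 = 2.7778
  (8 - 17.6667)^2 = 93.4444
  (26 - 17.6667)^2 = 69.4444
  (21 - 17.6667)^2 = 11.1111
  (22 - 17.6667)^2 = 18.7778
  (28 - 17.6667)^2 = 106.7778
  (6 - 17.6667)^2 = 136.1111
  (12 - 17.6667)^2 = 32.1111
  (20 - 17.6667)^2 = 5.4444
Step 3: Sum of squared deviations = 476
Step 4: Sample variance = 476 / 8 = 59.5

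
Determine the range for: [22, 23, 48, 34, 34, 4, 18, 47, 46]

44

Step 1: Identify the maximum value: max = 48
Step 2: Identify the minimum value: min = 4
Step 3: Range = max - min = 48 - 4 = 44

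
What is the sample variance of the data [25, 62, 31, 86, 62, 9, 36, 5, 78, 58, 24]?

749.8182

Step 1: Compute the mean: (25 + 62 + 31 + 86 + 62 + 9 + 36 + 5 + 78 + 58 + 24) / 11 = 43.2727
Step 2: Compute squared deviations from the mean:
  (25 - 43.2727)^2 = 333.8926
  (62 - 43.2727)^2 = 350.7107
  (31 - 43.2727)^2 = 150.6198
  (86 - 43.2727)^2 = 1825.6198
  (62 - 43.2727)^2 = 350.7107
  (9 - 43.2727)^2 = 1174.6198
  (36 - 43.2727)^2 = 52.8926
  (5 - 43.2727)^2 = 1464.8017
  (78 - 43.2727)^2 = 1205.9835
  (58 - 43.2727)^2 = 216.8926
  (24 - 43.2727)^2 = 371.438
Step 3: Sum of squared deviations = 7498.1818
Step 4: Sample variance = 7498.1818 / 10 = 749.8182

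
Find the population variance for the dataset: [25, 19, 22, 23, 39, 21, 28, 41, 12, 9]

93.89

Step 1: Compute the mean: (25 + 19 + 22 + 23 + 39 + 21 + 28 + 41 + 12 + 9) / 10 = 23.9
Step 2: Compute squared deviations from the mean:
  (25 - 23.9)^2 = 1.21
  (19 - 23.9)^2 = 24.01
  (22 - 23.9)^2 = 3.61
  (23 - 23.9)^2 = 0.81
  (39 - 23.9)^2 = 228.01
  (21 - 23.9)^2 = 8.41
  (28 - 23.9)^2 = 16.81
  (41 - 23.9)^2 = 292.41
  (12 - 23.9)^2 = 141.61
  (9 - 23.9)^2 = 222.01
Step 3: Sum of squared deviations = 938.9
Step 4: Population variance = 938.9 / 10 = 93.89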